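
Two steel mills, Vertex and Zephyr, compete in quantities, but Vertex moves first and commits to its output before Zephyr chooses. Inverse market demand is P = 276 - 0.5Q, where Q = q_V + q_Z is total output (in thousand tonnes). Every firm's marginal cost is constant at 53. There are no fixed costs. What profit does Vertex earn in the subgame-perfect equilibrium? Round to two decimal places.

Solve by backward induction. Given q_V, the follower Zephyr maximises π_Z = (276 - (1/2)q_V - (1/2)q_Z)q_Z - 53q_Z.
Setting the follower's marginal profit to zero, 223 - (1/2)q_V - q_Z = 0, i.e. q_Z = (223 - (1/2)q_V).
Vertex substitutes q_Z(q_V) into its own profit: π_V = q_V(276 - (1/2)q_V - (223 - (1/2)q_V)/2) - 53q_V = (329/2 - (1/4)q_V)q_V - 53q_V.
Leader FOC: 223/2 - (1/2)q_V = 0, so q_V = 223.
Then q_Z = (223 - (1/2)·223) = 223/2.
Price P = 276 - (1/2)·(669/2) = 435/4.
Vertex's profit: (435/4 - 53)·223 = 12432.2500.

12432.25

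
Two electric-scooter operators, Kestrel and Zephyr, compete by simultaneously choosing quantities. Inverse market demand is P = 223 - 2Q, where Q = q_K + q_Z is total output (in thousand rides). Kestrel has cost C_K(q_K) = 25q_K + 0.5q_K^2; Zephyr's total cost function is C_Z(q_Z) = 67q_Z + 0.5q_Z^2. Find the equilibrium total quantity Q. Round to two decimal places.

50.57

Kestrel's profit: π_K = (223 - 2Q)q_K - (25q_K + (1/2)q_K²). Setting ∂π_K/∂q_K = 0: 198 - 5q_K - 2(q_Z) = 0.
Zephyr's first-order condition: 156 - 5q_Z - 2(q_K) = 0.
Rearranging gives the reaction functions q_K = (198 - 2q_Z)/5 and q_Z = (156 - 2q_K)/5.
Substituting one into the other gives q_K = 226/7 and q_Z = 128/7.
Total output Q = 226/7 + 128/7 = 354/7.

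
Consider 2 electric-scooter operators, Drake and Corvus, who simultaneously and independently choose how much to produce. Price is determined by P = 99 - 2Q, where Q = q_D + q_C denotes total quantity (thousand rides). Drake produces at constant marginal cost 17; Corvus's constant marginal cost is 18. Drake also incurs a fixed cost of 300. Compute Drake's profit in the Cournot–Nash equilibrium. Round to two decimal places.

Drake's profit: π_D = (99 - 2Q)q_D - (17q_D). Setting ∂π_D/∂q_D = 0: 82 - 4q_D - 2(q_C) = 0.
Corvus's profit: π_C = (99 - 2Q)q_C - (18q_C). Setting ∂π_C/∂q_C = 0: 81 - 4q_C - 2(q_D) = 0.
Best responses: q_D = (82 - 2q_C)/4, q_C = (81 - 2q_D)/4.
Substituting one into the other gives q_D = 83/6 and q_C = 40/3.
Price P = 99 - 2·(163/6) = 134/3.
Drake's profit: (134/3 - 17)·(83/6) - 300 = 1489/18.

82.72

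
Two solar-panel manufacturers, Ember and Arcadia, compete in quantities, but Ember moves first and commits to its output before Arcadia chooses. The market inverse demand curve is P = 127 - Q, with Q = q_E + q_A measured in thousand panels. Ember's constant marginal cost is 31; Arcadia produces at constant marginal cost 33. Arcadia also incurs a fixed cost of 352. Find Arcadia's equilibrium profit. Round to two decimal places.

154.25

Solve by backward induction. Given q_E, the follower Arcadia maximises π_A = (127 - q_E - q_A)q_A - 33q_A.
Follower FOC: 94 - q_E - 2q_A = 0, so q_A(q_E) = (94 - q_E)/2.
Ember substitutes q_A(q_E) into its own profit: π_E = q_E(127 - q_E - (94 - q_E)/2) - 31q_E = (80 - (1/2)q_E)q_E - 31q_E.
The leader's first-order condition 49 - q_E = 0 yields q_E = 49.
Then q_A = (94 - 49)/2 = 45/2.
Price P = 127 - 143/2 = 111/2.
Arcadia's profit: (111/2 - 33)·(45/2) - 352 = 617/4.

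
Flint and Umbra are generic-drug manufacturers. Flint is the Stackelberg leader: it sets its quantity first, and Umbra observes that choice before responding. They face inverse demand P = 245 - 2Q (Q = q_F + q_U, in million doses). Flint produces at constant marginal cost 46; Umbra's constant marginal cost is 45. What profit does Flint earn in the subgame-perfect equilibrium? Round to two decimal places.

Solve by backward induction. Given q_F, the follower Umbra maximises π_U = (245 - 2q_F - 2q_U)q_U - 45q_U.
∂π_U/∂q_U = 200 - 2q_F - 4q_U = 0 gives the reaction function q_U = (200 - 2q_F)/4.
The leader anticipates this reaction. Substituting into P = 245 - 2Q gives P = 145 - q_F, so π_F = (145 - q_F)q_F - 46q_F.
The leader's first-order condition 99 - 2q_F = 0 yields q_F = 99/2.
Then q_U = (200 - 2·(99/2))/4 = 101/4.
Price P = 245 - 2·(299/4) = 191/2.
Flint's profit: (191/2 - 46)·(99/2) = 2450.2500.

2450.25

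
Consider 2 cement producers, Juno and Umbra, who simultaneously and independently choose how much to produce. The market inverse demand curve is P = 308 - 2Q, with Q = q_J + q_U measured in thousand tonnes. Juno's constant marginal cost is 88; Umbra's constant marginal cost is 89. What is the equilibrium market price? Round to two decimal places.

161.67

Juno's profit: π_J = (308 - 2Q)q_J - (88q_J). Setting ∂π_J/∂q_J = 0: 220 - 4q_J - 2(q_U) = 0.
Umbra's profit: π_U = (308 - 2Q)q_U - (89q_U). Setting ∂π_U/∂q_U = 0: 219 - 4q_U - 2(q_J) = 0.
Best responses: q_J = (220 - 2q_U)/4, q_U = (219 - 2q_J)/4.
Solving the pair: q_J = 221/6, q_U = 109/3.
Total output Q = 439/6, so price P = 308 - 2·(439/6) = 485/3.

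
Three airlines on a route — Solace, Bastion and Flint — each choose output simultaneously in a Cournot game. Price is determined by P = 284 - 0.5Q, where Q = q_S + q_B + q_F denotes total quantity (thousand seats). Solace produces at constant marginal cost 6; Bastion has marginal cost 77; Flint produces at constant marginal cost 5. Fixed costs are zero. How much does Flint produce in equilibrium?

Solace's profit: π_S = (284 - 0.5Q)q_S - (6q_S). Setting ∂π_S/∂q_S = 0: 278 - q_S - (1/2)(q_B + q_F) = 0.
Bastion's profit: π_B = (284 - 0.5Q)q_B - (77q_B). Setting ∂π_B/∂q_B = 0: 207 - q_B - (1/2)(q_S + q_F) = 0.
Flint's profit: π_F = (284 - 0.5Q)q_F - (5q_F). Setting ∂π_F/∂q_F = 0: 279 - q_F - (1/2)(q_S + q_B) = 0.
Adding the 3 first-order conditions: 764 − 2Q = 0, so Q = 382.
Back-substituting: q_S = (278 − 191)/(1/2) = 174, q_B = (207 − 191)/(1/2) = 32, q_F = (279 − 191)/(1/2) = 176.

176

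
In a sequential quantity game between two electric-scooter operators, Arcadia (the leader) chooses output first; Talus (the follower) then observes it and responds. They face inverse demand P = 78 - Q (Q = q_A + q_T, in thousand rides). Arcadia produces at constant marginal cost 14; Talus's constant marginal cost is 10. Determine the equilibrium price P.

29

Solve by backward induction. Given q_A, the follower Talus maximises π_T = (78 - q_A - q_T)q_T - 10q_T.
∂π_T/∂q_T = 68 - q_A - 2q_T = 0 gives the reaction function q_T = (68 - q_A)/2.
The leader anticipates this reaction. Substituting into P = 78 - Q gives P = 44 - (1/2)q_A, so π_A = (44 - (1/2)q_A)q_A - 14q_A.
Leader FOC: 30 - q_A = 0, so q_A = 30.
Then q_T = (68 - 30)/2 = 19.
Total output Q = 49, so price P = 78 - 49 = 29.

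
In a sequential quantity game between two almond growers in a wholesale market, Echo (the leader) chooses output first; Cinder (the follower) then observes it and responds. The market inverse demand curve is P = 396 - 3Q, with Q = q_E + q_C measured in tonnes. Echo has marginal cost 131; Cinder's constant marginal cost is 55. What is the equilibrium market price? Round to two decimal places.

178.25

The follower Cinder best-responds to any q_E: π_C = (396 - 3Q)q_C - 55q_C.
Follower FOC: 341 - 3q_E - 6q_C = 0, so q_C(q_E) = (341 - 3q_E)/6.
Echo substitutes q_C(q_E) into its own profit: π_E = q_E(396 - 3q_E - (341 - 3q_E)/2) - 131q_E = (451/2 - (3/2)q_E)q_E - 131q_E.
Maximising: ∂π_E/∂q_E = 189/2 - 3q_E = 0, giving q_E = 63/2.
Then q_C = (341 - 3·(63/2))/6 = 493/12.
Total output Q = 871/12, so price P = 396 - 3·(871/12) = 713/4.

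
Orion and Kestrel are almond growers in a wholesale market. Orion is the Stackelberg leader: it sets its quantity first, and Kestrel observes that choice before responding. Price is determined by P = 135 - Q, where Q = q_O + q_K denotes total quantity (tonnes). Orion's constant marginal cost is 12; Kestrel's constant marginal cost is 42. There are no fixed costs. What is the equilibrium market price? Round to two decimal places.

Solve by backward induction. Given q_O, the follower Kestrel maximises π_K = (135 - q_O - q_K)q_K - 42q_K.
Setting the follower's marginal profit to zero, 93 - q_O - 2q_K = 0, i.e. q_K = (93 - q_O)/2.
Orion substitutes q_K(q_O) into its own profit: π_O = q_O(135 - q_O - (93 - q_O)/2) - 12q_O = (177/2 - (1/2)q_O)q_O - 12q_O.
The leader's first-order condition 153/2 - q_O = 0 yields q_O = 153/2.
Then q_K = (93 - 153/2)/2 = 33/4.
Total output Q = 339/4, so price P = 135 - 339/4 = 201/4.

50.25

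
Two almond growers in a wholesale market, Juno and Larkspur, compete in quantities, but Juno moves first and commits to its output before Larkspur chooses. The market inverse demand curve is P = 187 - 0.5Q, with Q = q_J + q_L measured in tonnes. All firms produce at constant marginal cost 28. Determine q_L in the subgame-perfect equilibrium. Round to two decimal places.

79.50

Solve by backward induction. Given q_J, the follower Larkspur maximises π_L = (187 - (1/2)q_J - (1/2)q_L)q_L - 28q_L.
∂π_L/∂q_L = 159 - (1/2)q_J - q_L = 0 gives the reaction function q_L = (159 - (1/2)q_J).
Juno substitutes q_L(q_J) into its own profit: π_J = q_J(187 - (1/2)q_J - (159 - (1/2)q_J)/2) - 28q_J = (215/2 - (1/4)q_J)q_J - 28q_J.
The leader's first-order condition 159/2 - (1/2)q_J = 0 yields q_J = 159.
Then q_L = (159 - (1/2)·159) = 159/2.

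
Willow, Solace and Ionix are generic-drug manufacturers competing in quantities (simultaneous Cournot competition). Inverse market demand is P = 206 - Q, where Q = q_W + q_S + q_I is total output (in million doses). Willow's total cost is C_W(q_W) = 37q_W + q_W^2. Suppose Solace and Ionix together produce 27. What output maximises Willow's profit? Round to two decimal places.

With rivals' combined output fixed at 27, Willow's profit is π_W = (206 - 27 - q_W)q_W - (37q_W + q_W²) = (179 - q_W)q_W - (37q_W + q_W²).
∂π_W/∂q_W = 142 - 4q_W = 0, so q_W = 71/2.

35.50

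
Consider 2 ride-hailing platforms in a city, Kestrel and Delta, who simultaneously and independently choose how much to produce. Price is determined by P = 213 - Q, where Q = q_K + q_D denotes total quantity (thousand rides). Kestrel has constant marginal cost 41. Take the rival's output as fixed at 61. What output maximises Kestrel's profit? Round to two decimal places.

With the rival's output fixed at 61, Kestrel's profit is π_K = (213 - 61 - q_K)q_K - (41q_K) = (152 - q_K)q_K - (41q_K).
∂π_K/∂q_K = 111 - 2q_K = 0, so q_K = 111/2.

55.50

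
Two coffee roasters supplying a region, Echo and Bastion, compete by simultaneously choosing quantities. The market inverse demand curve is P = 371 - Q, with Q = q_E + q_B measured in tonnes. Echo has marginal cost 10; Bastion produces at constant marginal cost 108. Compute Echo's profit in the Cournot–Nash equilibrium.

23409

Echo's profit: π_E = (371 - Q)q_E - (10q_E). Setting ∂π_E/∂q_E = 0: 361 - 2q_E - (q_B) = 0.
Bastion's profit: π_B = (371 - Q)q_B - (108q_B). Setting ∂π_B/∂q_B = 0: 263 - 2q_B - (q_E) = 0.
So q_E = (361 - q_B)/2 and q_B = (263 - q_E)/2.
Solving the pair: q_E = 153, q_B = 55.
Price P = 371 - 208 = 163.
Echo's profit: (163 - 10)·153 = 23409.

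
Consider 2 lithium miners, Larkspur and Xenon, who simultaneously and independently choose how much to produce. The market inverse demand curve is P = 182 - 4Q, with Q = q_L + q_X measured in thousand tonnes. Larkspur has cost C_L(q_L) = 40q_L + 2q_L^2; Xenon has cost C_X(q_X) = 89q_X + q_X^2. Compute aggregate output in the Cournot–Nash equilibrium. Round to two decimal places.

Larkspur's profit: π_L = (182 - 4Q)q_L - (40q_L + 2q_L²). Setting ∂π_L/∂q_L = 0: 142 - 12q_L - 4(q_X) = 0.
Xenon's first-order condition: 93 - 10q_X - 4(q_L) = 0.
Rearranging gives the reaction functions q_L = (142 - 4q_X)/12 and q_X = (93 - 4q_L)/10.
Substituting one into the other gives q_L = 131/13 and q_X = 137/26.
Total output Q = 131/13 + 137/26 = 399/26.

15.35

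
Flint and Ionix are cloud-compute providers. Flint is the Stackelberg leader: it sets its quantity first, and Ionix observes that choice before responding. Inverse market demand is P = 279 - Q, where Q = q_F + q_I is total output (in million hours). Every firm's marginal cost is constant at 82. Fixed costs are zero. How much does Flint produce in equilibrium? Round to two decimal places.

98.50

Solve by backward induction. Given q_F, the follower Ionix maximises π_I = (279 - q_F - q_I)q_I - 82q_I.
Setting the follower's marginal profit to zero, 197 - q_F - 2q_I = 0, i.e. q_I = (197 - q_F)/2.
Flint substitutes q_I(q_F) into its own profit: π_F = q_F(279 - q_F - (197 - q_F)/2) - 82q_F = (361/2 - (1/2)q_F)q_F - 82q_F.
Maximising: ∂π_F/∂q_F = 197/2 - q_F = 0, giving q_F = 197/2.
Then q_I = (197 - 197/2)/2 = 197/4.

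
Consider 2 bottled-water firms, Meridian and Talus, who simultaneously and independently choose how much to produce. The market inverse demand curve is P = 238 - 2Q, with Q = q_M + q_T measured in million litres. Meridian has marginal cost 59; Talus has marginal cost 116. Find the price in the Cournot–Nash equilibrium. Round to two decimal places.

Meridian's profit: π_M = (238 - 2Q)q_M - (59q_M). Setting ∂π_M/∂q_M = 0: 179 - 4q_M - 2(q_T) = 0.
Talus's profit: π_T = (238 - 2Q)q_T - (116q_T). Setting ∂π_T/∂q_T = 0: 122 - 4q_T - 2(q_M) = 0.
Rearranging gives the reaction functions q_M = (179 - 2q_T)/4 and q_T = (122 - 2q_M)/4.
Substituting one into the other gives q_M = 118/3 and q_T = 65/6.
Total output Q = 301/6, so price P = 238 - 2·(301/6) = 413/3.

137.67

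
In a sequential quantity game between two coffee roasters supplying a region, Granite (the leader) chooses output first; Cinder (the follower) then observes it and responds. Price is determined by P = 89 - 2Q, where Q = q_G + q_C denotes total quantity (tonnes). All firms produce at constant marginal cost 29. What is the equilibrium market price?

44

The follower Cinder best-responds to any q_G: π_C = (89 - 2Q)q_C - 29q_C.
Follower FOC: 60 - 2q_G - 4q_C = 0, so q_C(q_G) = (60 - 2q_G)/4.
The leader anticipates this reaction. Substituting into P = 89 - 2Q gives P = 59 - q_G, so π_G = (59 - q_G)q_G - 29q_G.
The leader's first-order condition 30 - 2q_G = 0 yields q_G = 15.
Then q_C = (60 - 2·15)/4 = 15/2.
Total output Q = 45/2, so price P = 89 - 2·(45/2) = 44.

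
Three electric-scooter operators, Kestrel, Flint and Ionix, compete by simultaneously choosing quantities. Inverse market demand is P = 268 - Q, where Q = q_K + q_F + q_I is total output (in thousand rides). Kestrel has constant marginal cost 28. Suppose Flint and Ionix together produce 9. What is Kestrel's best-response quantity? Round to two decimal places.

115.50

With rivals' combined output fixed at 9, Kestrel's profit is π_K = (268 - 9 - q_K)q_K - (28q_K) = (259 - q_K)q_K - (28q_K).
∂π_K/∂q_K = 231 - 2q_K = 0, so q_K = 231/2.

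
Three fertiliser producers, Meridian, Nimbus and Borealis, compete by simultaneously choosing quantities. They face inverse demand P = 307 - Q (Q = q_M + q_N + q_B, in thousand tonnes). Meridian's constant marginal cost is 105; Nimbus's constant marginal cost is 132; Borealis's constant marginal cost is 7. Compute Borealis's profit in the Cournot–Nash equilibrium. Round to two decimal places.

17095.56

Meridian's profit: π_M = (307 - Q)q_M - (105q_M). Setting ∂π_M/∂q_M = 0: 202 - 2q_M - (q_N + q_B) = 0.
Nimbus's first-order condition: 175 - 2q_N - (q_M + q_B) = 0.
Borealis's first-order condition: 300 - 2q_B - (q_M + q_N) = 0.
Adding the 3 conditions: 677 − 2Q − 2Q = 0, i.e. Q = 677/4.
Back-substituting: q_M = (202 − 677/4) = 131/4, q_N = (175 − 677/4) = 23/4, q_B = (300 − 677/4) = 523/4.
Price P = 307 - 677/4 = 551/4.
Borealis's profit: (551/4 - 7)·(523/4) = 17095.5625.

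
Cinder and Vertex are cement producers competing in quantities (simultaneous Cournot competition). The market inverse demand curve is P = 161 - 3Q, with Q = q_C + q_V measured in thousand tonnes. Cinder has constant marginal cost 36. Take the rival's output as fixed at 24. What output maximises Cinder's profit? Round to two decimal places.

With the rival's output fixed at 24, Cinder's profit is π_C = (161 - 3·24 - 3q_C)q_C - (36q_C) = (89 - 3q_C)q_C - (36q_C).
∂π_C/∂q_C = 53 - 6q_C = 0, so q_C = 53/6.

8.83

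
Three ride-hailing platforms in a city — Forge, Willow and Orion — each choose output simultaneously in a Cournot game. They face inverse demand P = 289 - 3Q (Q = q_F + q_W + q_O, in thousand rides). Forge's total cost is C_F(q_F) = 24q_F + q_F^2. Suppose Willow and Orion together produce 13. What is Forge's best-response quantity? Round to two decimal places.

With rivals' combined output fixed at 13, Forge's profit is π_F = (289 - 3·13 - 3q_F)q_F - (24q_F + q_F²) = (250 - 3q_F)q_F - (24q_F + q_F²).
∂π_F/∂q_F = 226 - 8q_F = 0, so q_F = 113/4.

28.25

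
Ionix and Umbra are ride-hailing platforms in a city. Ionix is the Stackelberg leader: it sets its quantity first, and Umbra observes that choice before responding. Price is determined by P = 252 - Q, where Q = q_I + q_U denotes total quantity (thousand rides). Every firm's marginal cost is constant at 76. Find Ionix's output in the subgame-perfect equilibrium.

Solve by backward induction. Given q_I, the follower Umbra maximises π_U = (252 - q_I - q_U)q_U - 76q_U.
∂π_U/∂q_U = 176 - q_I - 2q_U = 0 gives the reaction function q_U = (176 - q_I)/2.
Ionix substitutes q_U(q_I) into its own profit: π_I = q_I(252 - q_I - (176 - q_I)/2) - 76q_I = (164 - (1/2)q_I)q_I - 76q_I.
Maximising: ∂π_I/∂q_I = 88 - q_I = 0, giving q_I = 88.
Then q_U = (176 - 88)/2 = 44.

88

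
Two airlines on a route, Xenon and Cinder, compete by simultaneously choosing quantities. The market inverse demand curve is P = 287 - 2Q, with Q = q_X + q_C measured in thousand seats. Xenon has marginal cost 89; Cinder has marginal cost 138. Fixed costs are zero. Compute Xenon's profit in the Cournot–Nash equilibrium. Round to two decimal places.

3389.39

Xenon's profit: π_X = (287 - 2Q)q_X - (89q_X). Setting ∂π_X/∂q_X = 0: 198 - 4q_X - 2(q_C) = 0.
Cinder's first-order condition: 149 - 4q_C - 2(q_X) = 0.
Rearranging gives the reaction functions q_X = (198 - 2q_C)/4 and q_C = (149 - 2q_X)/4.
Solving the pair: q_X = 247/6, q_C = 50/3.
Price P = 287 - 2·(347/6) = 514/3.
Xenon's profit: (514/3 - 89)·(247/6) = 3389.3889.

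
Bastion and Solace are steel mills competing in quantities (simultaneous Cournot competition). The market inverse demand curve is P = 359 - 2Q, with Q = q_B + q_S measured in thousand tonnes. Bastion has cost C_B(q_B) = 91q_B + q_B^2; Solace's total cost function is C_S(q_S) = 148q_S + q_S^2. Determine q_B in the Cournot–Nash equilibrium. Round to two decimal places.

37.06

Bastion's profit: π_B = (359 - 2Q)q_B - (91q_B + q_B²). Setting ∂π_B/∂q_B = 0: 268 - 6q_B - 2(q_S) = 0.
Solace's first-order condition: 211 - 6q_S - 2(q_B) = 0.
Best responses: q_B = (268 - 2q_S)/6, q_S = (211 - 2q_B)/6.
Solving the pair: q_B = 593/16, q_S = 365/16.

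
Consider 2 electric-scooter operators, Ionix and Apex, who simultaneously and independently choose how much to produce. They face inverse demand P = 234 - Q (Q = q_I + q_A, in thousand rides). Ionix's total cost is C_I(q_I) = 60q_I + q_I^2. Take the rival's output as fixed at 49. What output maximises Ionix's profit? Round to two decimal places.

With the rival's output fixed at 49, Ionix's profit is π_I = (234 - 49 - q_I)q_I - (60q_I + q_I²) = (185 - q_I)q_I - (60q_I + q_I²).
∂π_I/∂q_I = 125 - 4q_I = 0, so q_I = 125/4.

31.25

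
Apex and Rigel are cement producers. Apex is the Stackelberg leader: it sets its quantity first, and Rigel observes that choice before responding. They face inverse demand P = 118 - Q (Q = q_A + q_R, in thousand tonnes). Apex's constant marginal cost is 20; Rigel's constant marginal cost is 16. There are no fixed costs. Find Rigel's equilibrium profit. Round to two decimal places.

The follower Rigel best-responds to any q_A: π_R = (118 - Q)q_R - 16q_R.
Setting the follower's marginal profit to zero, 102 - q_A - 2q_R = 0, i.e. q_R = (102 - q_A)/2.
Apex substitutes q_R(q_A) into its own profit: π_A = q_A(118 - q_A - (102 - q_A)/2) - 20q_A = (67 - (1/2)q_A)q_A - 20q_A.
Leader FOC: 47 - q_A = 0, so q_A = 47.
Then q_R = (102 - 47)/2 = 55/2.
Price P = 118 - 149/2 = 87/2.
Rigel's profit: (87/2 - 16)·(55/2) = 756.2500.

756.25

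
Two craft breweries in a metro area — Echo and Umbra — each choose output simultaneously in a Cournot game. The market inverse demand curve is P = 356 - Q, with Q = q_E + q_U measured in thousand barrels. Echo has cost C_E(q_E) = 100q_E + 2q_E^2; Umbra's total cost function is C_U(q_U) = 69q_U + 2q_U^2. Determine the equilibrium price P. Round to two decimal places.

Echo's profit: π_E = (356 - Q)q_E - (100q_E + 2q_E²). Setting ∂π_E/∂q_E = 0: 256 - 6q_E - (q_U) = 0.
Umbra's first-order condition: 287 - 6q_U - (q_E) = 0.
Best responses: q_E = (256 - q_U)/6, q_U = (287 - q_E)/6.
Solving the pair: q_E = 1249/35, q_U = 1466/35.
Total output Q = 543/7, so price P = 356 - 543/7 = 1949/7.

278.43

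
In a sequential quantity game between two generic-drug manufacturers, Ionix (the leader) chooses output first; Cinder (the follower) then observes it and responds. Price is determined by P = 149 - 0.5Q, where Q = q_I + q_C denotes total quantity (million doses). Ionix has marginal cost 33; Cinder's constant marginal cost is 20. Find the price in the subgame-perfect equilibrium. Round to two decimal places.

58.75

The follower Cinder best-responds to any q_I: π_C = (149 - 0.5Q)q_C - 20q_C.
Setting the follower's marginal profit to zero, 129 - (1/2)q_I - q_C = 0, i.e. q_C = (129 - (1/2)q_I).
The leader anticipates this reaction. Substituting into P = 149 - 0.5Q gives P = 169/2 - (1/4)q_I, so π_I = (169/2 - (1/4)q_I)q_I - 33q_I.
Leader FOC: 103/2 - (1/2)q_I = 0, so q_I = 103.
Then q_C = (129 - (1/2)·103) = 155/2.
Total output Q = 361/2, so price P = 149 - (1/2)·(361/2) = 235/4.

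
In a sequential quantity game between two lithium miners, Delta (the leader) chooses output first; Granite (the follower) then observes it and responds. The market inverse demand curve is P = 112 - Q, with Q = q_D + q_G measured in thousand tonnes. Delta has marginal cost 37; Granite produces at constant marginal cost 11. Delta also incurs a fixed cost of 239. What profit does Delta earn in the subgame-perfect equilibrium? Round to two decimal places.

61.13

Solve by backward induction. Given q_D, the follower Granite maximises π_G = (112 - q_D - q_G)q_G - 11q_G.
Follower FOC: 101 - q_D - 2q_G = 0, so q_G(q_D) = (101 - q_D)/2.
Delta substitutes q_G(q_D) into its own profit: π_D = q_D(112 - q_D - (101 - q_D)/2) - 37q_D = (123/2 - (1/2)q_D)q_D - 37q_D.
Maximising: ∂π_D/∂q_D = 49/2 - q_D = 0, giving q_D = 49/2.
Then q_G = (101 - 49/2)/2 = 153/4.
Price P = 112 - 251/4 = 197/4.
Delta's profit: (197/4 - 37)·(49/2) - 239 = 489/8.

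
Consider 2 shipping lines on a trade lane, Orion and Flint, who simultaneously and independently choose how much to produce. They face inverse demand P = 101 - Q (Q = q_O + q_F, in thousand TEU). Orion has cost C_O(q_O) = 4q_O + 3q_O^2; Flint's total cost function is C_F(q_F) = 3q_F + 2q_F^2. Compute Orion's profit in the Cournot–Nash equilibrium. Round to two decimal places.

424.18

Orion's profit: π_O = (101 - Q)q_O - (4q_O + 3q_O²). Setting ∂π_O/∂q_O = 0: 97 - 8q_O - (q_F) = 0.
Flint's profit: π_F = (101 - Q)q_F - (3q_F + 2q_F²). Setting ∂π_F/∂q_F = 0: 98 - 6q_F - (q_O) = 0.
Best responses: q_O = (97 - q_F)/8, q_F = (98 - q_O)/6.
Substituting one into the other gives q_O = 484/47 and q_F = 687/47.
Price P = 101 - 1171/47 = 76.0851.
Orion's profit: 76.0851·(484/47) - 4·(484/47) - 3(484/47)² = 424.1847.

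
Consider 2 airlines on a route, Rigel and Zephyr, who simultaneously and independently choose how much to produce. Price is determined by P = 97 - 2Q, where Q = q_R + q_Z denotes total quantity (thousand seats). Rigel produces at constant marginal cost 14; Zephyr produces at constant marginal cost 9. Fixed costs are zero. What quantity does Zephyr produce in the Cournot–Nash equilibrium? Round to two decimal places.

15.50

Rigel's profit: π_R = (97 - 2Q)q_R - (14q_R). Setting ∂π_R/∂q_R = 0: 83 - 4q_R - 2(q_Z) = 0.
Zephyr's profit: π_Z = (97 - 2Q)q_Z - (9q_Z). Setting ∂π_Z/∂q_Z = 0: 88 - 4q_Z - 2(q_R) = 0.
Rearranging gives the reaction functions q_R = (83 - 2q_Z)/4 and q_Z = (88 - 2q_R)/4.
Substituting one into the other gives q_R = 13 and q_Z = 31/2.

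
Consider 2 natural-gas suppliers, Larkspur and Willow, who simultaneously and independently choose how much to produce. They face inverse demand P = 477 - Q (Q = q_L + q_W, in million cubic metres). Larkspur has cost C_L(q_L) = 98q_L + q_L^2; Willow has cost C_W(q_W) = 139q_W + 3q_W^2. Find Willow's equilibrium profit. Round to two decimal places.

Larkspur's profit: π_L = (477 - Q)q_L - (98q_L + q_L²). Setting ∂π_L/∂q_L = 0: 379 - 4q_L - (q_W) = 0.
Willow's first-order condition: 338 - 8q_W - (q_L) = 0.
Rearranging gives the reaction functions q_L = (379 - q_W)/4 and q_W = (338 - q_L)/8.
Solving the pair: q_L = 86.9032, q_W = 973/31.
Price P = 477 - 118.2903 = 358.7097.
Willow's profit: 358.7097·(973/31) - 139·(973/31) - 3(973/31)² = 3940.5994.

3940.60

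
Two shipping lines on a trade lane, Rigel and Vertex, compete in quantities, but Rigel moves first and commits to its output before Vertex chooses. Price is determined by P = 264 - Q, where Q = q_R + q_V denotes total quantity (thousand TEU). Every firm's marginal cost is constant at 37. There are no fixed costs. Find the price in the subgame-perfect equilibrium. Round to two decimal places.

93.75

The follower Vertex best-responds to any q_R: π_V = (264 - Q)q_V - 37q_V.
Follower FOC: 227 - q_R - 2q_V = 0, so q_V(q_R) = (227 - q_R)/2.
Rigel substitutes q_V(q_R) into its own profit: π_R = q_R(264 - q_R - (227 - q_R)/2) - 37q_R = (301/2 - (1/2)q_R)q_R - 37q_R.
The leader's first-order condition 227/2 - q_R = 0 yields q_R = 227/2.
Then q_V = (227 - 227/2)/2 = 227/4.
Total output Q = 681/4, so price P = 264 - 681/4 = 375/4.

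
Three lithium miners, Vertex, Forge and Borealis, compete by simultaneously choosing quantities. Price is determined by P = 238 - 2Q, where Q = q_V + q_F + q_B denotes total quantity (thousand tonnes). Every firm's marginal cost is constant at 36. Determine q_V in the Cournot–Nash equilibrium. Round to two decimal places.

A representative firm's profit is π_i = q_i(238 - 2Q) - 36q_i.
Setting ∂π_i/∂q_i = 0 with rivals' quantities fixed: 202 - 4q_i - 2·Σ_{j≠i} q_j = 0.
With identical firms every q_j equals q_i, so Σ_{j≠i} q_j = 2q_i and 202 = 8q_i, giving q_i = 101/4.

25.25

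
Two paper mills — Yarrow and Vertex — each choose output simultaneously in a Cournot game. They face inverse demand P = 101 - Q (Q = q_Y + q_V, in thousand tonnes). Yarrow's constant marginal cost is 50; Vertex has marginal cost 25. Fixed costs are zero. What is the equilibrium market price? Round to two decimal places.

Yarrow's profit: π_Y = (101 - Q)q_Y - (50q_Y). Setting ∂π_Y/∂q_Y = 0: 51 - 2q_Y - (q_V) = 0.
Vertex's profit: π_V = (101 - Q)q_V - (25q_V). Setting ∂π_V/∂q_V = 0: 76 - 2q_V - (q_Y) = 0.
So q_Y = (51 - q_V)/2 and q_V = (76 - q_Y)/2.
Substituting one into the other gives q_Y = 26/3 and q_V = 101/3.
Total output Q = 127/3, so price P = 101 - 127/3 = 176/3.

58.67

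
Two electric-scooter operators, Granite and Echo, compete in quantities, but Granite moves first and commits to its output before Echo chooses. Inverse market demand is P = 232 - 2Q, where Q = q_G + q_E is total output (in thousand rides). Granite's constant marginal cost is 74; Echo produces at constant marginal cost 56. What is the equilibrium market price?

109

The follower Echo best-responds to any q_G: π_E = (232 - 2Q)q_E - 56q_E.
Setting the follower's marginal profit to zero, 176 - 2q_G - 4q_E = 0, i.e. q_E = (176 - 2q_G)/4.
Granite substitutes q_E(q_G) into its own profit: π_G = q_G(232 - 2q_G - (176 - 2q_G)/2) - 74q_G = (144 - q_G)q_G - 74q_G.
Maximising: ∂π_G/∂q_G = 70 - 2q_G = 0, giving q_G = 35.
Then q_E = (176 - 2·35)/4 = 53/2.
Total output Q = 123/2, so price P = 232 - 2·(123/2) = 109.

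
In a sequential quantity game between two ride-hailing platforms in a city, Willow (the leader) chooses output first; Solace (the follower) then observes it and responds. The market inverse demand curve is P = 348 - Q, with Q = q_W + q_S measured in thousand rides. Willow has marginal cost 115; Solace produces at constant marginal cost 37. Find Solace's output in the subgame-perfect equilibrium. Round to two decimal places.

Solve by backward induction. Given q_W, the follower Solace maximises π_S = (348 - q_W - q_S)q_S - 37q_S.
Follower FOC: 311 - q_W - 2q_S = 0, so q_S(q_W) = (311 - q_W)/2.
Willow substitutes q_S(q_W) into its own profit: π_W = q_W(348 - q_W - (311 - q_W)/2) - 115q_W = (385/2 - (1/2)q_W)q_W - 115q_W.
The leader's first-order condition 155/2 - q_W = 0 yields q_W = 155/2.
Then q_S = (311 - 155/2)/2 = 467/4.

116.75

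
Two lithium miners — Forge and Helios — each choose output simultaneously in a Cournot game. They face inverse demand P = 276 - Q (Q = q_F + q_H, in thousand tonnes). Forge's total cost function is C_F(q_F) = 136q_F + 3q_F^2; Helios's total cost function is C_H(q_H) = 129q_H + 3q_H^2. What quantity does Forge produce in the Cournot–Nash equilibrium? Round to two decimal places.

15.44

Forge's profit: π_F = (276 - Q)q_F - (136q_F + 3q_F²). Setting ∂π_F/∂q_F = 0: 140 - 8q_F - (q_H) = 0.
Helios's profit: π_H = (276 - Q)q_H - (129q_H + 3q_H²). Setting ∂π_H/∂q_H = 0: 147 - 8q_H - (q_F) = 0.
Best responses: q_F = (140 - q_H)/8, q_H = (147 - q_F)/8.
Substituting one into the other gives q_F = 139/9 and q_H = 148/9.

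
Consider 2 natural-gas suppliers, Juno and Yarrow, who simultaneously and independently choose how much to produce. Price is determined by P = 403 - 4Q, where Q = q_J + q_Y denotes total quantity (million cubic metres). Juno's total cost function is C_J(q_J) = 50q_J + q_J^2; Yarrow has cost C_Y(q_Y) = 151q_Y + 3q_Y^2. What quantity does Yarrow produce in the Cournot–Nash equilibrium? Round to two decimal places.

Juno's profit: π_J = (403 - 4Q)q_J - (50q_J + q_J²). Setting ∂π_J/∂q_J = 0: 353 - 10q_J - 4(q_Y) = 0.
Yarrow's profit: π_Y = (403 - 4Q)q_Y - (151q_Y + 3q_Y²). Setting ∂π_Y/∂q_Y = 0: 252 - 14q_Y - 4(q_J) = 0.
So q_J = (353 - 4q_Y)/10 and q_Y = (252 - 4q_J)/14.
Solving the pair: q_J = 1967/62, q_Y = 277/31.

8.94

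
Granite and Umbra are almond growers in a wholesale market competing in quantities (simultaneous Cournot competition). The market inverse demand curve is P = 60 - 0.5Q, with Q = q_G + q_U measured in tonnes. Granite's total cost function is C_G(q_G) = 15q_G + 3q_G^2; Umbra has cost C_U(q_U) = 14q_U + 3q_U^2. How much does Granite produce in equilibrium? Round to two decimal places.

Granite's profit: π_G = (60 - 0.5Q)q_G - (15q_G + 3q_G²). Setting ∂π_G/∂q_G = 0: 45 - 7q_G - (1/2)(q_U) = 0.
Umbra's first-order condition: 46 - 7q_U - (1/2)(q_G) = 0.
So q_G = (45 - (1/2)q_U)/7 and q_U = (46 - (1/2)q_G)/7.
Solving the pair: q_G = 1168/195, q_U = 1198/195.

5.99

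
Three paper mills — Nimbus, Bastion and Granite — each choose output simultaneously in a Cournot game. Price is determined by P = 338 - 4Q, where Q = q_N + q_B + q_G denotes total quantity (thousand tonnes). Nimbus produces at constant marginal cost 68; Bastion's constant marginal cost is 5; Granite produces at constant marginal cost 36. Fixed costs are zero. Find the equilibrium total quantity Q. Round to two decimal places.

Nimbus's profit: π_N = (338 - 4Q)q_N - (68q_N). Setting ∂π_N/∂q_N = 0: 270 - 8q_N - 4(q_B + q_G) = 0.
Bastion's profit: π_B = (338 - 4Q)q_B - (5q_B). Setting ∂π_B/∂q_B = 0: 333 - 8q_B - 4(q_N + q_G) = 0.
Granite's profit: π_G = (338 - 4Q)q_G - (36q_G). Setting ∂π_G/∂q_G = 0: 302 - 8q_G - 4(q_N + q_B) = 0.
Summing all 3 equations gives 905 − 16Q = 0, hence Q = 905/16.
Back-substituting: q_N = (270 − 905/4)/4 = 175/16, q_B = (333 − 905/4)/4 = 427/16, q_G = (302 − 905/4)/4 = 303/16.
Total output Q = 175/16 + 427/16 + 303/16 = 905/16.

56.56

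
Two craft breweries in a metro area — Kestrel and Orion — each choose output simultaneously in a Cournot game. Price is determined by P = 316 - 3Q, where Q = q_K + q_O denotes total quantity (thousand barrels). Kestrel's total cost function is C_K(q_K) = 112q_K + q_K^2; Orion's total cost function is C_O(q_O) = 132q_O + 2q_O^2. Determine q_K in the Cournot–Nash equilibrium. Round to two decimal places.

20.96

Kestrel's profit: π_K = (316 - 3Q)q_K - (112q_K + q_K²). Setting ∂π_K/∂q_K = 0: 204 - 8q_K - 3(q_O) = 0.
Orion's first-order condition: 184 - 10q_O - 3(q_K) = 0.
So q_K = (204 - 3q_O)/8 and q_O = (184 - 3q_K)/10.
Substituting one into the other gives q_K = 1488/71 and q_O = 860/71.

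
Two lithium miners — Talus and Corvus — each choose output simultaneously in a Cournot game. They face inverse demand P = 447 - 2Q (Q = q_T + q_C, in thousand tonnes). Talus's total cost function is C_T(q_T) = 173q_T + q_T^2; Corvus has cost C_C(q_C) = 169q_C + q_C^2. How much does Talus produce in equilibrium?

34

Talus's profit: π_T = (447 - 2Q)q_T - (173q_T + q_T²). Setting ∂π_T/∂q_T = 0: 274 - 6q_T - 2(q_C) = 0.
Corvus's first-order condition: 278 - 6q_C - 2(q_T) = 0.
So q_T = (274 - 2q_C)/6 and q_C = (278 - 2q_T)/6.
Solving the pair: q_T = 34, q_C = 35.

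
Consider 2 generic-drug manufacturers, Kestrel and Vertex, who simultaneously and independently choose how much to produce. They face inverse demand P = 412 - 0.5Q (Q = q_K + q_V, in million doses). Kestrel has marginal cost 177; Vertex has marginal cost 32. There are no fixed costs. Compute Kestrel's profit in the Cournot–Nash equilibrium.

1800

Kestrel's profit: π_K = (412 - 0.5Q)q_K - (177q_K). Setting ∂π_K/∂q_K = 0: 235 - q_K - (1/2)(q_V) = 0.
Vertex's profit: π_V = (412 - 0.5Q)q_V - (32q_V). Setting ∂π_V/∂q_V = 0: 380 - q_V - (1/2)(q_K) = 0.
Best responses: q_K = (235 - (1/2)q_V), q_V = (380 - (1/2)q_K).
Substituting one into the other gives q_K = 60 and q_V = 350.
Price P = 412 - (1/2)·410 = 207.
Kestrel's profit: (207 - 177)·60 = 1800.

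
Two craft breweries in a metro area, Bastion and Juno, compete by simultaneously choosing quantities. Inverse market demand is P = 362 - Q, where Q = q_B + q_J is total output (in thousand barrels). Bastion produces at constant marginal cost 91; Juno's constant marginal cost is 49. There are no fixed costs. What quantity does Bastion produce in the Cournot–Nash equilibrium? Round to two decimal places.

Bastion's profit: π_B = (362 - Q)q_B - (91q_B). Setting ∂π_B/∂q_B = 0: 271 - 2q_B - (q_J) = 0.
Juno's first-order condition: 313 - 2q_J - (q_B) = 0.
Best responses: q_B = (271 - q_J)/2, q_J = (313 - q_B)/2.
Substituting one into the other gives q_B = 229/3 and q_J = 355/3.

76.33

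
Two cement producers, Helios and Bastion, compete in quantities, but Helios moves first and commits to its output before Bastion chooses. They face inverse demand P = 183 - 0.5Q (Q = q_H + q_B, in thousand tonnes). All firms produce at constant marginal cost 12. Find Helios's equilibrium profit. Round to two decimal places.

7310.25

The follower Bastion best-responds to any q_H: π_B = (183 - 0.5Q)q_B - 12q_B.
∂π_B/∂q_B = 171 - (1/2)q_H - q_B = 0 gives the reaction function q_B = (171 - (1/2)q_H).
Helios substitutes q_B(q_H) into its own profit: π_H = q_H(183 - (1/2)q_H - (171 - (1/2)q_H)/2) - 12q_H = (195/2 - (1/4)q_H)q_H - 12q_H.
Leader FOC: 171/2 - (1/2)q_H = 0, so q_H = 171.
Then q_B = (171 - (1/2)·171) = 171/2.
Price P = 183 - (1/2)·(513/2) = 219/4.
Helios's profit: (219/4 - 12)·171 = 7310.2500.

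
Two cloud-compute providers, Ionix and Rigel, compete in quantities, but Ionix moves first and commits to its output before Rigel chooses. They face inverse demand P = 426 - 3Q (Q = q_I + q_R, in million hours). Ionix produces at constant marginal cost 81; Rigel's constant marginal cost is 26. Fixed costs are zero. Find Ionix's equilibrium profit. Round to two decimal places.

Solve by backward induction. Given q_I, the follower Rigel maximises π_R = (426 - 3q_I - 3q_R)q_R - 26q_R.
Setting the follower's marginal profit to zero, 400 - 3q_I - 6q_R = 0, i.e. q_R = (400 - 3q_I)/6.
The leader anticipates this reaction. Substituting into P = 426 - 3Q gives P = 226 - (3/2)q_I, so π_I = (226 - (3/2)q_I)q_I - 81q_I.
Leader FOC: 145 - 3q_I = 0, so q_I = 145/3.
Then q_R = (400 - 3·(145/3))/6 = 85/2.
Price P = 426 - 3·(545/6) = 307/2.
Ionix's profit: (307/2 - 81)·(145/3) = 3504.1667.

3504.17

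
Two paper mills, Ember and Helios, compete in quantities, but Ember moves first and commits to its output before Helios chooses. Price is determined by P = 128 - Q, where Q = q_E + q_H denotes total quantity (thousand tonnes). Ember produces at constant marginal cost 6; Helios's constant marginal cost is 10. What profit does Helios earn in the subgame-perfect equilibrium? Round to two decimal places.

The follower Helios best-responds to any q_E: π_H = (128 - Q)q_H - 10q_H.
Setting the follower's marginal profit to zero, 118 - q_E - 2q_H = 0, i.e. q_H = (118 - q_E)/2.
The leader anticipates this reaction. Substituting into P = 128 - Q gives P = 69 - (1/2)q_E, so π_E = (69 - (1/2)q_E)q_E - 6q_E.
Maximising: ∂π_E/∂q_E = 63 - q_E = 0, giving q_E = 63.
Then q_H = (118 - 63)/2 = 55/2.
Price P = 128 - 181/2 = 75/2.
Helios's profit: (75/2 - 10)·(55/2) = 756.2500.

756.25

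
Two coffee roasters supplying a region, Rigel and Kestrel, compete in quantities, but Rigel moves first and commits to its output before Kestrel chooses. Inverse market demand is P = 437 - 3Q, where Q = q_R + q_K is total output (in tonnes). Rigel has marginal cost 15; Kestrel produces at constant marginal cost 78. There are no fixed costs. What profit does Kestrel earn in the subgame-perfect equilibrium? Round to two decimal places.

Solve by backward induction. Given q_R, the follower Kestrel maximises π_K = (437 - 3q_R - 3q_K)q_K - 78q_K.
Setting the follower's marginal profit to zero, 359 - 3q_R - 6q_K = 0, i.e. q_K = (359 - 3q_R)/6.
Rigel substitutes q_K(q_R) into its own profit: π_R = q_R(437 - 3q_R - (359 - 3q_R)/2) - 15q_R = (515/2 - (3/2)q_R)q_R - 15q_R.
Maximising: ∂π_R/∂q_R = 485/2 - 3q_R = 0, giving q_R = 485/6.
Then q_K = (359 - 3·(485/6))/6 = 233/12.
Price P = 437 - 3·(401/4) = 545/4.
Kestrel's profit: (545/4 - 78)·(233/12) = 1131.0208.

1131.02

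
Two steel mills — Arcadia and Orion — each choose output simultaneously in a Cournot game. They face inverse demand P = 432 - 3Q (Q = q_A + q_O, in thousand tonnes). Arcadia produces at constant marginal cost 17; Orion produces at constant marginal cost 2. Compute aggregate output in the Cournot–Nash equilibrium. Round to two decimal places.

Arcadia's profit: π_A = (432 - 3Q)q_A - (17q_A). Setting ∂π_A/∂q_A = 0: 415 - 6q_A - 3(q_O) = 0.
Orion's first-order condition: 430 - 6q_O - 3(q_A) = 0.
Best responses: q_A = (415 - 3q_O)/6, q_O = (430 - 3q_A)/6.
Substituting one into the other gives q_A = 400/9 and q_O = 445/9.
Total output Q = 400/9 + 445/9 = 845/9.

93.89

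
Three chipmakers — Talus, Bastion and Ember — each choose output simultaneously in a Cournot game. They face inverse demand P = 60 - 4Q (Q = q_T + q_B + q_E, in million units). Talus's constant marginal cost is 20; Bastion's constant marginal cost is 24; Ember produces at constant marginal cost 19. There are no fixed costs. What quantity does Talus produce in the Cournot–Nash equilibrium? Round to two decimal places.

2.69

Talus's profit: π_T = (60 - 4Q)q_T - (20q_T). Setting ∂π_T/∂q_T = 0: 40 - 8q_T - 4(q_B + q_E) = 0.
Bastion's profit: π_B = (60 - 4Q)q_B - (24q_B). Setting ∂π_B/∂q_B = 0: 36 - 8q_B - 4(q_T + q_E) = 0.
Ember's profit: π_E = (60 - 4Q)q_E - (19q_E). Setting ∂π_E/∂q_E = 0: 41 - 8q_E - 4(q_T + q_B) = 0.
Summing all 3 equations gives 117 − 16Q = 0, hence Q = 117/16.
Back-substituting: q_T = (40 − 117/4)/4 = 43/16, q_B = (36 − 117/4)/4 = 27/16, q_E = (41 − 117/4)/4 = 47/16.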